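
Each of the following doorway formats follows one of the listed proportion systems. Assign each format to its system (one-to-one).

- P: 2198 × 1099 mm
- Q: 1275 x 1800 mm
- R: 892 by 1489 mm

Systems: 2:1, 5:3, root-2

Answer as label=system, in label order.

Ratios: P ≈ 2.000; Q ≈ 1.412; R ≈ 1.669.
Targets: 2:1 ≈ 2.000; 5:3 ≈ 1.667; root-2 ≈ 1.414.

P=2:1, Q=root-2, R=5:3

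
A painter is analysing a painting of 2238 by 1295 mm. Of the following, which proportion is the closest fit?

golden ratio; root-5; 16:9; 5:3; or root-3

root-3

2238/1295 ≈ 1.728. Nearest candidates are root-3 (1.732, off by 0.004) and 16:9 (1.778, off by 0.050).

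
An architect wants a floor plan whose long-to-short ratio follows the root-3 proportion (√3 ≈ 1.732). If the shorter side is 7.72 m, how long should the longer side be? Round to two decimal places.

13.37 m

root-3 ≈ 1.73205.
Longer side = 7.72 × 1.73205 ≈ 13.3714 → 13.37 m.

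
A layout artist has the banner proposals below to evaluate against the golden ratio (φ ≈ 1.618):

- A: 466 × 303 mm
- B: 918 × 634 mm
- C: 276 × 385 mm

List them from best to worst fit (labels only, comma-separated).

Ratios: A = 466 / 303 ≈ 1.538; B = 918 / 634 ≈ 1.448; C = 385 / 276 ≈ 1.395.
|Δ from 1.618|: A 0.080; B 0.170; C 0.223.

A, B, C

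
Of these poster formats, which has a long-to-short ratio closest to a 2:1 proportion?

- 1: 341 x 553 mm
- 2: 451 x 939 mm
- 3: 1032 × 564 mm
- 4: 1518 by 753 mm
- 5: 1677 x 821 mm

Ratios (long/short): 1 ≈ 1.622; 2 ≈ 2.082; 3 ≈ 1.830; 4 ≈ 2.016; 5 ≈ 2.043.
2:1 ≈ 2.000; option 4 is nearest (Δ 0.016).

4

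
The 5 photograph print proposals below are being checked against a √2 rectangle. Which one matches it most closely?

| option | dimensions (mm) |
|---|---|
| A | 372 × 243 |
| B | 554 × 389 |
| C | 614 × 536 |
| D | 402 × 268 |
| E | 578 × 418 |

B

Ratios (long/short): A ≈ 1.531; B ≈ 1.424; C ≈ 1.146; D ≈ 1.500; E ≈ 1.383.
root-2 ≈ 1.414; option B is nearest (Δ 0.010).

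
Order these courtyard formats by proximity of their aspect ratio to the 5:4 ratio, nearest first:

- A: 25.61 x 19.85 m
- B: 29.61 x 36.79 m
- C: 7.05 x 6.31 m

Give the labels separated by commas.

B, A, C

Ratios: A = 25.61 / 19.85 ≈ 1.290; B = 36.79 / 29.61 ≈ 1.242; C = 7.05 / 6.31 ≈ 1.117.
|Δ from 1.250|: A 0.040; B 0.008; C 0.133.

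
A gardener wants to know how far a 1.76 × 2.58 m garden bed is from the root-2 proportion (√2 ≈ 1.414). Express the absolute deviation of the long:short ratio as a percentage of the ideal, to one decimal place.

3.7%

Ratio = 2.58 / 1.76 ≈ 1.4659.
Ideal root-2 ≈ 1.4142. |1.4659 − 1.4142| / 1.4142 ≈ 3.66% → 3.7%.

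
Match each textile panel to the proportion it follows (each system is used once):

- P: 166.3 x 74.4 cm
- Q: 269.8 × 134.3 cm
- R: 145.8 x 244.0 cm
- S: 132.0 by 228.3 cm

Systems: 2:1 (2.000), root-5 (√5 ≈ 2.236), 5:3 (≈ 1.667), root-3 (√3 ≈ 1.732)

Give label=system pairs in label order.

P = 166.3/74.4 ≈ 2.235 → root-5 (2.236)
Q = 269.8/134.3 ≈ 2.009 → 2:1 (2.000)
R = 244.0/145.8 ≈ 1.674 → 5:3 (1.667)
S = 228.3/132.0 ≈ 1.730 → root-3 (1.732)

P=root-5, Q=2:1, R=5:3, S=root-3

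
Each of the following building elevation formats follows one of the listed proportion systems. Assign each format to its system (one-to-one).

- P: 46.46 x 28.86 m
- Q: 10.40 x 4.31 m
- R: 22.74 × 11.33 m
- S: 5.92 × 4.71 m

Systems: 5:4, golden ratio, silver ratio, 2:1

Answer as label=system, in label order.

P=golden ratio, Q=silver ratio, R=2:1, S=5:4

P = 46.46/28.86 ≈ 1.610 → golden ratio (1.618)
Q = 10.40/4.31 ≈ 2.413 → silver ratio (2.414)
R = 22.74/11.33 ≈ 2.007 → 2:1 (2.000)
S = 5.92/4.71 ≈ 1.257 → 5:4 (1.250)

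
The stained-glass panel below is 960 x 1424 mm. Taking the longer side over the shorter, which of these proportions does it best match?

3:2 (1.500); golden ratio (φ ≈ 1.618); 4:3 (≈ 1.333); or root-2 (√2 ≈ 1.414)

3:2

Ratio = 1424 / 960 ≈ 1.483.
Distances: 3:2 1.500 (Δ 0.017); golden ratio 1.618 (Δ 0.135); 4:3 1.333 (Δ 0.150); root-2 1.414 (Δ 0.069).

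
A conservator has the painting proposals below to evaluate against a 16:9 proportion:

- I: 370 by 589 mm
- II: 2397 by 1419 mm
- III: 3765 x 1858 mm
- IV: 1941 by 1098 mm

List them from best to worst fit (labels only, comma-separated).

IV, II, I, III

Ratios: I = 589 / 370 ≈ 1.592; II = 2397 / 1419 ≈ 1.689; III = 3765 / 1858 ≈ 2.026; IV = 1941 / 1098 ≈ 1.768.
|Δ from 1.778|: I 0.186; II 0.089; III 0.248; IV 0.010.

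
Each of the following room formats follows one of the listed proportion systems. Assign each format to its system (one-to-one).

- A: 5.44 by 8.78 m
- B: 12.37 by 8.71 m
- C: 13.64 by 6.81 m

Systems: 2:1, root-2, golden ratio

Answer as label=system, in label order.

A = 8.78/5.44 ≈ 1.614 → golden ratio (1.618)
B = 12.37/8.71 ≈ 1.420 → root-2 (1.414)
C = 13.64/6.81 ≈ 2.003 → 2:1 (2.000)

A=golden ratio, B=root-2, C=2:1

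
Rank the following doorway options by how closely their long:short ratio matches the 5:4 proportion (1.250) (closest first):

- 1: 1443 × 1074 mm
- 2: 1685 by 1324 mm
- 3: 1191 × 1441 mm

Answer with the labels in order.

2, 3, 1

Ratios: 1 = 1443 / 1074 ≈ 1.344; 2 = 1685 / 1324 ≈ 1.273; 3 = 1441 / 1191 ≈ 1.210.
|Δ from 1.250|: 1 0.094; 2 0.023; 3 0.040.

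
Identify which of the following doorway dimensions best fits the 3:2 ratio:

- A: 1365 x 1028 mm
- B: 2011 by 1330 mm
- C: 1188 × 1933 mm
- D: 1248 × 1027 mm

B

Ratios (long/short): A ≈ 1.328; B ≈ 1.512; C ≈ 1.627; D ≈ 1.215.
3:2 ≈ 1.500; option B is nearest (Δ 0.012).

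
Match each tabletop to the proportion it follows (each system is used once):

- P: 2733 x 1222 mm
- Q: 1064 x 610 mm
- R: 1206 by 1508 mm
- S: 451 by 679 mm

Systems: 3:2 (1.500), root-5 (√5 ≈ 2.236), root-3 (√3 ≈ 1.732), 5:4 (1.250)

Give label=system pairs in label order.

P=root-5, Q=root-3, R=5:4, S=3:2

P = 2733/1222 ≈ 2.236 → root-5 (2.236)
Q = 1064/610 ≈ 1.744 → root-3 (1.732)
R = 1508/1206 ≈ 1.250 → 5:4 (1.250)
S = 679/451 ≈ 1.506 → 3:2 (1.500)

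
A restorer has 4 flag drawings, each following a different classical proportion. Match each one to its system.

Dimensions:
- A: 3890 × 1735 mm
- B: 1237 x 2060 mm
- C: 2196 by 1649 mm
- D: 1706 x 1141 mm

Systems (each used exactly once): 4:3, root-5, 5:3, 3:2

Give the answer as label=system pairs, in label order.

A=root-5, B=5:3, C=4:3, D=3:2

A = 3890/1735 ≈ 2.242 → root-5 (2.236)
B = 2060/1237 ≈ 1.665 → 5:3 (1.667)
C = 2196/1649 ≈ 1.332 → 4:3 (1.333)
D = 1706/1141 ≈ 1.495 → 3:2 (1.500)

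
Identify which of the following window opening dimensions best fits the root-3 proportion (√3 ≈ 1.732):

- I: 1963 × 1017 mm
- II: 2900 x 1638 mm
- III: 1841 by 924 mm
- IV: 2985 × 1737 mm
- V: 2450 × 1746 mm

IV

Ratios (long/short): I ≈ 1.930; II ≈ 1.770; III ≈ 1.992; IV ≈ 1.718; V ≈ 1.403.
root-3 ≈ 1.732; option IV is nearest (Δ 0.014).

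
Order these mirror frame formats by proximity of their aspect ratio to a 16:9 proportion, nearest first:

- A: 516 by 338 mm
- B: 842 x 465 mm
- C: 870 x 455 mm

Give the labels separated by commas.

B, C, A

Ratios: A = 516 / 338 ≈ 1.527; B = 842 / 465 ≈ 1.811; C = 870 / 455 ≈ 1.912.
|Δ from 1.778|: A 0.251; B 0.033; C 0.134.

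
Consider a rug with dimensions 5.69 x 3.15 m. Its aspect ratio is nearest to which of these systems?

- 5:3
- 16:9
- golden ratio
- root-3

Ratio = 5.69 / 3.15 ≈ 1.806.
Distances: 5:3 1.667 (Δ 0.139); 16:9 1.778 (Δ 0.028); golden ratio 1.618 (Δ 0.188); root-3 1.732 (Δ 0.074).

16:9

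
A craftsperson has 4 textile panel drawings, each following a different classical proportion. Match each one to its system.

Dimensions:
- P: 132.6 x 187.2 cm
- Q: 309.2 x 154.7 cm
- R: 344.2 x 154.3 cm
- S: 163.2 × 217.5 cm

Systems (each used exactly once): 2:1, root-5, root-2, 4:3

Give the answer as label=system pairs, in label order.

P = 187.2/132.6 ≈ 1.412 → root-2 (1.414)
Q = 309.2/154.7 ≈ 1.999 → 2:1 (2.000)
R = 344.2/154.3 ≈ 2.231 → root-5 (2.236)
S = 217.5/163.2 ≈ 1.333 → 4:3 (1.333)

P=root-2, Q=2:1, R=root-5, S=4:3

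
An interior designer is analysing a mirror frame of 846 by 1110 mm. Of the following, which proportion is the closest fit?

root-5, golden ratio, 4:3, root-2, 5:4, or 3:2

4:3

1110/846 ≈ 1.312. Nearest candidates are 4:3 (1.333, off by 0.021) and 5:4 (1.250, off by 0.062).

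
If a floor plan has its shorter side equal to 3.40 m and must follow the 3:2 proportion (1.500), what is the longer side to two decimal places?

5.10 m

3:2 = 1.50000.
Longer side = 3.40 × 1.50000 ≈ 5.1000 → 5.10 m.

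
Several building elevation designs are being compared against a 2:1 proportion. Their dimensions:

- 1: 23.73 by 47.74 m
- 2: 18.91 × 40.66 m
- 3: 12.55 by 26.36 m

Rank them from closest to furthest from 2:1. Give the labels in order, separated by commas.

Ratios: 1 = 47.74 / 23.73 ≈ 2.012; 2 = 40.66 / 18.91 ≈ 2.150; 3 = 26.36 / 12.55 ≈ 2.100.
|Δ from 2.000|: 1 0.012; 2 0.150; 3 0.100.

1, 3, 2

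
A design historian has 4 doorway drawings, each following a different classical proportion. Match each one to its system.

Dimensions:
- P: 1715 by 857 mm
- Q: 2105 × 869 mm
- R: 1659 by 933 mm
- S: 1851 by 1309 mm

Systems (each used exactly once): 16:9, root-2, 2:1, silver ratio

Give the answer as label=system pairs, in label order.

P=2:1, Q=silver ratio, R=16:9, S=root-2

Ratios: P ≈ 2.001; Q ≈ 2.422; R ≈ 1.778; S ≈ 1.414.
Targets: 16:9 ≈ 1.778; root-2 ≈ 1.414; 2:1 ≈ 2.000; silver ratio ≈ 2.414.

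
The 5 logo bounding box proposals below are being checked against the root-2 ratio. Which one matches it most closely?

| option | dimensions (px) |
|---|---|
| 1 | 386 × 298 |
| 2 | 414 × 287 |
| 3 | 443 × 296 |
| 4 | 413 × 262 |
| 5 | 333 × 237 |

5

Ratios (long/short): 1 ≈ 1.295; 2 ≈ 1.443; 3 ≈ 1.497; 4 ≈ 1.576; 5 ≈ 1.405.
root-2 ≈ 1.414; option 5 is nearest (Δ 0.009).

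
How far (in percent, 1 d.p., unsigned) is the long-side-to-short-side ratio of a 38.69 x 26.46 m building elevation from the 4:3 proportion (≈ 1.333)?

9.7%

Ratio = 38.69 / 26.46 ≈ 1.4622.
Ideal 4:3 ≈ 1.3333. |1.4622 − 1.3333| / 1.3333 ≈ 9.67% → 9.7%.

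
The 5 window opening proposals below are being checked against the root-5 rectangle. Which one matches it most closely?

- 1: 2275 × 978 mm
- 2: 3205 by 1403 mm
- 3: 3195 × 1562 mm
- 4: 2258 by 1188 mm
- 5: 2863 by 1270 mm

Ratios (long/short): 1 ≈ 2.326; 2 ≈ 2.284; 3 ≈ 2.045; 4 ≈ 1.901; 5 ≈ 2.254.
root-5 ≈ 2.236; option 5 is nearest (Δ 0.018).

5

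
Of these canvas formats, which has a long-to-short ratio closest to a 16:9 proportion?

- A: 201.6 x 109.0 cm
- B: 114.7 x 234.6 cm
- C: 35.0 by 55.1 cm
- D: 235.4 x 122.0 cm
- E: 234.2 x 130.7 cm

Target 16:9 ≈ 1.778.
A: 1.850 (Δ0.072)  B: 2.045 (Δ0.267)  C: 1.574 (Δ0.204)  D: 1.930 (Δ0.152)  E: 1.792 (Δ0.014)

E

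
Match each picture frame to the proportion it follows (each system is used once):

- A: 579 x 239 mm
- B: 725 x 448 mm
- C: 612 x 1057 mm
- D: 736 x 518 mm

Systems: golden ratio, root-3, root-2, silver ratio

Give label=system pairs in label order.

Ratios: A ≈ 2.423; B ≈ 1.618; C ≈ 1.727; D ≈ 1.421.
Targets: golden ratio ≈ 1.618; root-3 ≈ 1.732; root-2 ≈ 1.414; silver ratio ≈ 2.414.

A=silver ratio, B=golden ratio, C=root-3, D=root-2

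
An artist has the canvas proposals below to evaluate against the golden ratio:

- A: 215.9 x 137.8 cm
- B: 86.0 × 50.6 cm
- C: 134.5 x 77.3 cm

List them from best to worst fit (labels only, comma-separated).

A, B, C

A: 215.9/137.8 ≈ 1.567 → |1.567 − 1.618| = 0.051
B: 86.0/50.6 ≈ 1.700 → |1.700 − 1.618| = 0.082
C: 134.5/77.3 ≈ 1.740 → |1.740 − 1.618| = 0.122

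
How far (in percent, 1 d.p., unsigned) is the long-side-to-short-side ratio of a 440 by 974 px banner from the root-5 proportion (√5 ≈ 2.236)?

Ratio = 974 / 440 ≈ 2.2136.
Ideal root-5 ≈ 2.2361. |2.2136 − 2.2361| / 2.2361 ≈ 1.01% → 1.0%.

1.0%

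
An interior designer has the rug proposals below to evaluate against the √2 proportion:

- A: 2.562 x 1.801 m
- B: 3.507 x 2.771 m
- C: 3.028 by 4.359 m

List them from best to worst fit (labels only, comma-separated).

A, C, B

A: 2.562/1.801 ≈ 1.423 → |1.423 − 1.414| = 0.009
B: 3.507/2.771 ≈ 1.266 → |1.266 − 1.414| = 0.148
C: 4.359/3.028 ≈ 1.440 → |1.440 − 1.414| = 0.026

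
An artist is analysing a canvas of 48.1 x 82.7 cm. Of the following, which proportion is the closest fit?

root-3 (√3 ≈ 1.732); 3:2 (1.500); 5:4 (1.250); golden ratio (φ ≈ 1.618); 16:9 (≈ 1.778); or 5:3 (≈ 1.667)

root-3

Ratio = 82.7 / 48.1 ≈ 1.719.
Distances: root-3 1.732 (Δ 0.013); 3:2 1.500 (Δ 0.219); 5:4 1.250 (Δ 0.469); golden ratio 1.618 (Δ 0.101); 16:9 1.778 (Δ 0.059); 5:3 1.667 (Δ 0.052).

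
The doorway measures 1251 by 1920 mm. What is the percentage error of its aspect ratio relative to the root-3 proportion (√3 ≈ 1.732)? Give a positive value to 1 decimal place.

Ratio = 1920 / 1251 ≈ 1.5348.
Ideal root-3 ≈ 1.7321. |1.5348 − 1.7321| / 1.7321 ≈ 11.39% → 11.4%.

11.4%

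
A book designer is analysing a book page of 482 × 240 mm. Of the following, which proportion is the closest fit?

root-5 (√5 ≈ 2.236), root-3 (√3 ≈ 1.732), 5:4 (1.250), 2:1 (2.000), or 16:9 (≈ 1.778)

2:1

Ratio = 482 / 240 ≈ 2.008.
Distances: root-5 2.236 (Δ 0.228); root-3 1.732 (Δ 0.276); 5:4 1.250 (Δ 0.758); 2:1 2.000 (Δ 0.008); 16:9 1.778 (Δ 0.230).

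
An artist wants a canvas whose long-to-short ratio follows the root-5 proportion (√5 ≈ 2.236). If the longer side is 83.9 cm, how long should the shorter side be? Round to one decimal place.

root-5 ≈ 2.23607.
Shorter side = 83.9 ÷ 2.23607 ≈ 37.521 → 37.5 cm.

37.5 cm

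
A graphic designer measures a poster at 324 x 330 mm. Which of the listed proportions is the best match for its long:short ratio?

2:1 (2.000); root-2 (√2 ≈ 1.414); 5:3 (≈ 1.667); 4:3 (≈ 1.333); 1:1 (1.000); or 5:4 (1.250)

Ratio = 330 / 324 ≈ 1.019.
Distances: 2:1 2.000 (Δ 0.981); root-2 1.414 (Δ 0.395); 5:3 1.667 (Δ 0.648); 4:3 1.333 (Δ 0.314); 1:1 1.000 (Δ 0.019); 5:4 1.250 (Δ 0.231).

1:1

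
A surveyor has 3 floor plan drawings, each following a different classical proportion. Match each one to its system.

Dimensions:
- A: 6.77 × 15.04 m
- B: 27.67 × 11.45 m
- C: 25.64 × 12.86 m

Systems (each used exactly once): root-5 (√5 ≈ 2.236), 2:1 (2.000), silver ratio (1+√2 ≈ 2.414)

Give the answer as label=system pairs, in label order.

A=root-5, B=silver ratio, C=2:1

A = 15.04/6.77 ≈ 2.222 → root-5 (2.236)
B = 27.67/11.45 ≈ 2.417 → silver ratio (2.414)
C = 25.64/12.86 ≈ 1.994 → 2:1 (2.000)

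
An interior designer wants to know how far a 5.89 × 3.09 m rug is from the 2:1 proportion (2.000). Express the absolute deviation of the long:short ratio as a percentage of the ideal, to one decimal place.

4.7%

Ratio = 5.89 / 3.09 ≈ 1.9061.
Ideal 2:1 = 2.0000. |1.9061 − 2.0000| / 2.0000 ≈ 4.70% → 4.7%.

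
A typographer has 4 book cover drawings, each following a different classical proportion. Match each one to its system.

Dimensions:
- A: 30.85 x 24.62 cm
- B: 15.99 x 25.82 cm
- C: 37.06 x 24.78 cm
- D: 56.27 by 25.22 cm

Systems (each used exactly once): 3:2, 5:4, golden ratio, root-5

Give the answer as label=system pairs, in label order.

A = 30.85/24.62 ≈ 1.253 → 5:4 (1.250)
B = 25.82/15.99 ≈ 1.615 → golden ratio (1.618)
C = 37.06/24.78 ≈ 1.496 → 3:2 (1.500)
D = 56.27/25.22 ≈ 2.231 → root-5 (2.236)

A=5:4, B=golden ratio, C=3:2, D=root-5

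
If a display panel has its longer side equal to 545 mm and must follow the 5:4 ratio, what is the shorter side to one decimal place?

5:4 = 1.25000.
Shorter side = 545 ÷ 1.25000 ≈ 436.000 → 436.0 mm.

436.0 mm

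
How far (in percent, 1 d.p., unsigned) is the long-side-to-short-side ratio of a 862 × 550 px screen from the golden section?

3.1%

Ratio = 862 / 550 ≈ 1.5673.
Ideal golden ratio ≈ 1.6180. |1.5673 − 1.6180| / 1.6180 ≈ 3.13% → 3.1%.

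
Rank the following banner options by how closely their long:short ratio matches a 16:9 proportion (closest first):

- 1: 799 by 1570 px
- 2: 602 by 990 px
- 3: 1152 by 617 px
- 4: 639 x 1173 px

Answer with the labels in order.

1: 1570/799 ≈ 1.965 → |1.965 − 1.778| = 0.187
2: 990/602 ≈ 1.645 → |1.645 − 1.778| = 0.133
3: 1152/617 ≈ 1.867 → |1.867 − 1.778| = 0.089
4: 1173/639 ≈ 1.836 → |1.836 − 1.778| = 0.058

4, 3, 2, 1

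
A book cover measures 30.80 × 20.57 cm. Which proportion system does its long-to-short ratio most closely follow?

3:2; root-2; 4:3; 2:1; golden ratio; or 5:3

30.80/20.57 ≈ 1.497. Nearest candidates are 3:2 (1.500, off by 0.003) and root-2 (1.414, off by 0.083).

3:2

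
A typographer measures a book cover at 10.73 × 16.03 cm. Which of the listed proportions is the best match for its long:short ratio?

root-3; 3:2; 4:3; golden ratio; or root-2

16.03/10.73 ≈ 1.494. Nearest candidates are 3:2 (1.500, off by 0.006) and root-2 (1.414, off by 0.080).

3:2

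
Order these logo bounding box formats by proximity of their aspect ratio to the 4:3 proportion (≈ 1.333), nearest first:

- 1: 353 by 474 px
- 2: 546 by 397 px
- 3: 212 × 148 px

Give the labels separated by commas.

1, 2, 3

1: 474/353 ≈ 1.343 → |1.343 − 1.333| = 0.010
2: 546/397 ≈ 1.375 → |1.375 − 1.333| = 0.042
3: 212/148 ≈ 1.432 → |1.432 − 1.333| = 0.099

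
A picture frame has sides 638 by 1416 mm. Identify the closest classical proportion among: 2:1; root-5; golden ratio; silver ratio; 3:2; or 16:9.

root-5

1416/638 ≈ 2.219. Nearest candidates are root-5 (2.236, off by 0.017) and silver ratio (2.414, off by 0.195).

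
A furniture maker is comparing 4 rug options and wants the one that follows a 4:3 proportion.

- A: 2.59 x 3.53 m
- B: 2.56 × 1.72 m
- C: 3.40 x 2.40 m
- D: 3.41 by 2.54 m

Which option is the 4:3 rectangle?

D

Ratios (long/short): A ≈ 1.363; B ≈ 1.488; C ≈ 1.417; D ≈ 1.343.
4:3 ≈ 1.333; option D is nearest (Δ 0.010).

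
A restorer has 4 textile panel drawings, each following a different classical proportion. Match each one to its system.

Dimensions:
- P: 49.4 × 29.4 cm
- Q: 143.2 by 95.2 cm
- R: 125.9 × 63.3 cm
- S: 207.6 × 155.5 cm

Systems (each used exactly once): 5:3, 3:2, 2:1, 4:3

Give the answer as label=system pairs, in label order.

P=5:3, Q=3:2, R=2:1, S=4:3

P = 49.4/29.4 ≈ 1.680 → 5:3 (1.667)
Q = 143.2/95.2 ≈ 1.504 → 3:2 (1.500)
R = 125.9/63.3 ≈ 1.989 → 2:1 (2.000)
S = 207.6/155.5 ≈ 1.335 → 4:3 (1.333)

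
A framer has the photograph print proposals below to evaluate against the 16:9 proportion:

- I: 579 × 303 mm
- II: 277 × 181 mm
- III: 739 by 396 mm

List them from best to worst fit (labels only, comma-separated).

Ratios: I = 579 / 303 ≈ 1.911; II = 277 / 181 ≈ 1.530; III = 739 / 396 ≈ 1.866.
|Δ from 1.778|: I 0.133; II 0.248; III 0.088.

III, I, II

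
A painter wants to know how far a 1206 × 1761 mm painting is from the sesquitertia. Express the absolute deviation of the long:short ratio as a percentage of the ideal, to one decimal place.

Ratio = 1761 / 1206 ≈ 1.4602.
Ideal 4:3 ≈ 1.3333. |1.4602 − 1.3333| / 1.3333 ≈ 9.52% → 9.5%.

9.5%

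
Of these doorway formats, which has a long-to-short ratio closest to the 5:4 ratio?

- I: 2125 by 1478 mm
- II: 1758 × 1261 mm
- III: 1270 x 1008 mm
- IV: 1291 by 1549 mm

Ratios (long/short): I ≈ 1.438; II ≈ 1.394; III ≈ 1.260; IV ≈ 1.200.
5:4 ≈ 1.250; option III is nearest (Δ 0.010).

III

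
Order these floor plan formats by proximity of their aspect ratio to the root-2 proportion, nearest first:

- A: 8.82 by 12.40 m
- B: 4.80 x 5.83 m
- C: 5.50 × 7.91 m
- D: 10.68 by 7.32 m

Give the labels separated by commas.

A: 12.40/8.82 ≈ 1.406 → |1.406 − 1.414| = 0.008
B: 5.83/4.80 ≈ 1.215 → |1.215 − 1.414| = 0.199
C: 7.91/5.50 ≈ 1.438 → |1.438 − 1.414| = 0.024
D: 10.68/7.32 ≈ 1.459 → |1.459 − 1.414| = 0.045

A, C, D, B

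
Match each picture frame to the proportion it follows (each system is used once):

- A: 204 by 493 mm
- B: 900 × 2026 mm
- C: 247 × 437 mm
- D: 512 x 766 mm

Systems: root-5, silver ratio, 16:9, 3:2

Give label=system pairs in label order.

Ratios: A ≈ 2.417; B ≈ 2.251; C ≈ 1.769; D ≈ 1.496.
Targets: root-5 ≈ 2.236; silver ratio ≈ 2.414; 16:9 ≈ 1.778; 3:2 ≈ 1.500.

A=silver ratio, B=root-5, C=16:9, D=3:2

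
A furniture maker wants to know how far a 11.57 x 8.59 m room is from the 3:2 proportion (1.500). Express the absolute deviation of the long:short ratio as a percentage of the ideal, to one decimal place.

10.2%

Ratio = 11.57 / 8.59 ≈ 1.3469.
Ideal 3:2 = 1.5000. |1.3469 − 1.5000| / 1.5000 ≈ 10.21% → 10.2%.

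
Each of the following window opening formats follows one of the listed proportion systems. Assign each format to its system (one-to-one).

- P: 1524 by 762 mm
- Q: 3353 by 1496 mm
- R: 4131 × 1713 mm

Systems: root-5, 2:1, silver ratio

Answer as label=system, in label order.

P=2:1, Q=root-5, R=silver ratio

P = 1524/762 ≈ 2.000 → 2:1 (2.000)
Q = 3353/1496 ≈ 2.241 → root-5 (2.236)
R = 4131/1713 ≈ 2.412 → silver ratio (2.414)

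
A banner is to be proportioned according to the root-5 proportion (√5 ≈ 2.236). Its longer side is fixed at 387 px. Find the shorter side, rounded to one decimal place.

root-5 ≈ 2.23607.
Shorter side = 387 ÷ 2.23607 ≈ 173.072 → 173.1 px.

173.1 px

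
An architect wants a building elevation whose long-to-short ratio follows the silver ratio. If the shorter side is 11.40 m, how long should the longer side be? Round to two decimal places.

27.52 m

silver ratio ≈ 2.41421.
Longer side = 11.40 × 2.41421 ≈ 27.5220 → 27.52 m.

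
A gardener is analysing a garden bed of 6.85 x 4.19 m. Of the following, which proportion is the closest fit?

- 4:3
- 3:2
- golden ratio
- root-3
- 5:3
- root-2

golden ratio

Ratio = 6.85 / 4.19 ≈ 1.635.
Distances: 4:3 1.333 (Δ 0.302); 3:2 1.500 (Δ 0.135); golden ratio 1.618 (Δ 0.017); root-3 1.732 (Δ 0.097); 5:3 1.667 (Δ 0.032); root-2 1.414 (Δ 0.221).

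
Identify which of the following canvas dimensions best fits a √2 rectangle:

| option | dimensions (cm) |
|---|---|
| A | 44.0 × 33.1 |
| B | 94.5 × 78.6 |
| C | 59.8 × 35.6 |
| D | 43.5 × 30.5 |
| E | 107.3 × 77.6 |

D

Ratios (long/short): A ≈ 1.329; B ≈ 1.202; C ≈ 1.680; D ≈ 1.426; E ≈ 1.383.
root-2 ≈ 1.414; option D is nearest (Δ 0.012).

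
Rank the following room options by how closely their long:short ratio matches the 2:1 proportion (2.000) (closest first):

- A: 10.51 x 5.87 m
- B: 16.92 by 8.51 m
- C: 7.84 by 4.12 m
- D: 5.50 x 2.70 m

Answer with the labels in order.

B, D, C, A

Ratios: A = 10.51 / 5.87 ≈ 1.790; B = 16.92 / 8.51 ≈ 1.988; C = 7.84 / 4.12 ≈ 1.903; D = 5.50 / 2.70 ≈ 2.037.
|Δ from 2.000|: A 0.210; B 0.012; C 0.097; D 0.037.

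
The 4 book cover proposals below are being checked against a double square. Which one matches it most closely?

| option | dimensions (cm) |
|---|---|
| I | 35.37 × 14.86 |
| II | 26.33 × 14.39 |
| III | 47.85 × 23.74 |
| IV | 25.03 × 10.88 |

III

Target 2:1 ≈ 2.000.
I: 2.380 (Δ0.380)  II: 1.830 (Δ0.170)  III: 2.016 (Δ0.016)  IV: 2.301 (Δ0.301)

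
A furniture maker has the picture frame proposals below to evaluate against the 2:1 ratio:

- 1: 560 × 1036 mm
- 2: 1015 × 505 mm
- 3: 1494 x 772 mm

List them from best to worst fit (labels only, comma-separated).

2, 3, 1

Ratios: 1 = 1036 / 560 ≈ 1.850; 2 = 1015 / 505 ≈ 2.010; 3 = 1494 / 772 ≈ 1.935.
|Δ from 2.000|: 1 0.150; 2 0.010; 3 0.065.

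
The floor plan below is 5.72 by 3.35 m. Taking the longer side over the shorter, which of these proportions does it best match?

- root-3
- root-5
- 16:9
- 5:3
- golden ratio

root-3

5.72/3.35 ≈ 1.707. Nearest candidates are root-3 (1.732, off by 0.025) and 5:3 (1.667, off by 0.040).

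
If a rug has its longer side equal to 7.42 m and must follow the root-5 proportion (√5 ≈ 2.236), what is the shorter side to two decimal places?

3.32 m

root-5 ≈ 2.23607.
Shorter side = 7.42 ÷ 2.23607 ≈ 3.3183 → 3.32 m.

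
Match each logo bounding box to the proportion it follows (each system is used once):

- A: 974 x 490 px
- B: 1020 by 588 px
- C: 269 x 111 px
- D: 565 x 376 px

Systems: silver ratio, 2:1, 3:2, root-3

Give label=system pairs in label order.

A=2:1, B=root-3, C=silver ratio, D=3:2

A = 974/490 ≈ 1.988 → 2:1 (2.000)
B = 1020/588 ≈ 1.735 → root-3 (1.732)
C = 269/111 ≈ 2.423 → silver ratio (2.414)
D = 565/376 ≈ 1.503 → 3:2 (1.500)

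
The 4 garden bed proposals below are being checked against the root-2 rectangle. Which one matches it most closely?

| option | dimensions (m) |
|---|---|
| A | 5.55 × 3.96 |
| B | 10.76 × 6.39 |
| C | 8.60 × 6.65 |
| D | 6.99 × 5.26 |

A

Target root-2 ≈ 1.414.
A: 1.402 (Δ0.012)  B: 1.684 (Δ0.270)  C: 1.293 (Δ0.121)  D: 1.329 (Δ0.085)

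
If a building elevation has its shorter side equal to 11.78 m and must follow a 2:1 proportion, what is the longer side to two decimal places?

23.56 m

2:1 = 2.00000.
Longer side = 11.78 × 2.00000 ≈ 23.5600 → 23.56 m.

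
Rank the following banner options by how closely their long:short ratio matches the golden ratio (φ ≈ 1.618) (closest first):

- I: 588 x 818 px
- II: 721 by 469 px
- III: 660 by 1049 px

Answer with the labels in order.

Ratios: I = 818 / 588 ≈ 1.391; II = 721 / 469 ≈ 1.537; III = 1049 / 660 ≈ 1.589.
|Δ from 1.618|: I 0.227; II 0.081; III 0.029.

III, II, I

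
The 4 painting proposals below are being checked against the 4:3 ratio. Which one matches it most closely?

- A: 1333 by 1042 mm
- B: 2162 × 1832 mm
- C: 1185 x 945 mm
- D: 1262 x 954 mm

Ratios (long/short): A ≈ 1.279; B ≈ 1.180; C ≈ 1.254; D ≈ 1.323.
4:3 ≈ 1.333; option D is nearest (Δ 0.010).

D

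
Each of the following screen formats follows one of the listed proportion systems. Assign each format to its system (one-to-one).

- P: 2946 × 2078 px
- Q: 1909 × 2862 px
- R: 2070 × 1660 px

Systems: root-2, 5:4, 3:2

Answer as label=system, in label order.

P=root-2, Q=3:2, R=5:4

Ratios: P ≈ 1.418; Q ≈ 1.499; R ≈ 1.247.
Targets: root-2 ≈ 1.414; 5:4 ≈ 1.250; 3:2 ≈ 1.500.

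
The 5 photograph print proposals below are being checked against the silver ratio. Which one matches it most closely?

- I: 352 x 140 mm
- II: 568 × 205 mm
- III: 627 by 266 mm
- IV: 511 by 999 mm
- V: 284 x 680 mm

V

Target silver ratio ≈ 2.414.
I: 2.514 (Δ0.100)  II: 2.771 (Δ0.357)  III: 2.357 (Δ0.057)  IV: 1.955 (Δ0.459)  V: 2.394 (Δ0.020)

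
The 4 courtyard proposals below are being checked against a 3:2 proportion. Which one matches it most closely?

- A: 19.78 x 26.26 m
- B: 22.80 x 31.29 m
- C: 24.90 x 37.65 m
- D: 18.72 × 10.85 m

Target 3:2 ≈ 1.500.
A: 1.328 (Δ0.172)  B: 1.372 (Δ0.128)  C: 1.512 (Δ0.012)  D: 1.725 (Δ0.225)

C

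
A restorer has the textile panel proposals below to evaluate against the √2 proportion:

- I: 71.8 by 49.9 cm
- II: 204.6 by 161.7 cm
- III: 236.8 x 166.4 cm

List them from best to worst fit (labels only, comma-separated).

Ratios: I = 71.8 / 49.9 ≈ 1.439; II = 204.6 / 161.7 ≈ 1.265; III = 236.8 / 166.4 ≈ 1.423.
|Δ from 1.414|: I 0.025; II 0.149; III 0.009.

III, I, II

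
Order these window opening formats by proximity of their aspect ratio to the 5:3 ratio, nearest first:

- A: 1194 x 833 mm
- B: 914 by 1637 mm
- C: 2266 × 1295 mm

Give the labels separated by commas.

C, B, A

A: 1194/833 ≈ 1.433 → |1.433 − 1.667| = 0.234
B: 1637/914 ≈ 1.791 → |1.791 − 1.667| = 0.124
C: 2266/1295 ≈ 1.750 → |1.750 − 1.667| = 0.083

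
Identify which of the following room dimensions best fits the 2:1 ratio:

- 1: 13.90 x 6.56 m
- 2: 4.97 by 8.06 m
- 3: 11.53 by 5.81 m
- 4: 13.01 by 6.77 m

3

Target 2:1 ≈ 2.000.
1: 2.119 (Δ0.119)  2: 1.622 (Δ0.378)  3: 1.985 (Δ0.015)  4: 1.922 (Δ0.078)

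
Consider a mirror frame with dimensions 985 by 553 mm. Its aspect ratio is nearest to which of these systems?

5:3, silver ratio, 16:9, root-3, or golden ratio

16:9

Ratio = 985 / 553 ≈ 1.781.
Distances: 5:3 1.667 (Δ 0.114); silver ratio 2.414 (Δ 0.633); 16:9 1.778 (Δ 0.003); root-3 1.732 (Δ 0.049); golden ratio 1.618 (Δ 0.163).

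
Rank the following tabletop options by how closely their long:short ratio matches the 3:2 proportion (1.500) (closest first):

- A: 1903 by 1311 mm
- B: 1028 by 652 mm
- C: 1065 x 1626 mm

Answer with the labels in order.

C, A, B

Ratios: A = 1903 / 1311 ≈ 1.452; B = 1028 / 652 ≈ 1.577; C = 1626 / 1065 ≈ 1.527.
|Δ from 1.500|: A 0.048; B 0.077; C 0.027.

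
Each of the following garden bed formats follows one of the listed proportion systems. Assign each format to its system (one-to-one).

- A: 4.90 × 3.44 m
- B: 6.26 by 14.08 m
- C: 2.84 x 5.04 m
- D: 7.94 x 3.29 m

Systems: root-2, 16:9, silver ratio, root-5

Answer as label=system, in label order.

A=root-2, B=root-5, C=16:9, D=silver ratio

Ratios: A ≈ 1.424; B ≈ 2.249; C ≈ 1.775; D ≈ 2.413.
Targets: root-2 ≈ 1.414; 16:9 ≈ 1.778; silver ratio ≈ 2.414; root-5 ≈ 2.236.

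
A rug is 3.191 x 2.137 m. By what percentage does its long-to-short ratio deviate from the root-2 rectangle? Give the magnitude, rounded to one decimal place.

5.6%

Ratio = 3.191 / 2.137 ≈ 1.4932.
Ideal root-2 ≈ 1.4142. |1.4932 − 1.4142| / 1.4142 ≈ 5.59% → 5.6%.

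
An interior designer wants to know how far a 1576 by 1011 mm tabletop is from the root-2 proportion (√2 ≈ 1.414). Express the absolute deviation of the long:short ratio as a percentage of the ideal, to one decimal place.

10.2%

Ratio = 1576 / 1011 ≈ 1.5589.
Ideal root-2 ≈ 1.4142. |1.5589 − 1.4142| / 1.4142 ≈ 10.23% → 10.2%.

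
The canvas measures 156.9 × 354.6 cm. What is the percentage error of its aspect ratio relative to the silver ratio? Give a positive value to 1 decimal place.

Ratio = 354.6 / 156.9 ≈ 2.2600.
Ideal silver ratio ≈ 2.4142. |2.2600 − 2.4142| / 2.4142 ≈ 6.39% → 6.4%.

6.4%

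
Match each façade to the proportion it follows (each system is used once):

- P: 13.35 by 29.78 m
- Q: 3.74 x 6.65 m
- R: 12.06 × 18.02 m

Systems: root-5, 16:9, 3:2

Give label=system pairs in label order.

P=root-5, Q=16:9, R=3:2

P = 29.78/13.35 ≈ 2.231 → root-5 (2.236)
Q = 6.65/3.74 ≈ 1.778 → 16:9 (1.778)
R = 18.02/12.06 ≈ 1.494 → 3:2 (1.500)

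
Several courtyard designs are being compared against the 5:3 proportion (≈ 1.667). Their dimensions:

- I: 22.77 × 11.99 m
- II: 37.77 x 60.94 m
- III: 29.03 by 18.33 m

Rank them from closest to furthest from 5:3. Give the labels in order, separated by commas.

II, III, I

I: 22.77/11.99 ≈ 1.899 → |1.899 − 1.667| = 0.232
II: 60.94/37.77 ≈ 1.613 → |1.613 − 1.667| = 0.054
III: 29.03/18.33 ≈ 1.584 → |1.584 − 1.667| = 0.083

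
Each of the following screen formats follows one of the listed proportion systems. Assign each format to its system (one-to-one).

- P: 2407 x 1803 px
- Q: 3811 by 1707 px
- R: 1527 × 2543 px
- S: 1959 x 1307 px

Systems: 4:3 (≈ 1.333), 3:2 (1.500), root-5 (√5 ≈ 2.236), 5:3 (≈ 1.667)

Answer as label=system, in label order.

P=4:3, Q=root-5, R=5:3, S=3:2

P = 2407/1803 ≈ 1.335 → 4:3 (1.333)
Q = 3811/1707 ≈ 2.233 → root-5 (2.236)
R = 2543/1527 ≈ 1.665 → 5:3 (1.667)
S = 1959/1307 ≈ 1.499 → 3:2 (1.500)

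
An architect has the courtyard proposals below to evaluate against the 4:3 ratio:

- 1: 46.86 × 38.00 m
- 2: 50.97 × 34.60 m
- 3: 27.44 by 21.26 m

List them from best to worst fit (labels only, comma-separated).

Ratios: 1 = 46.86 / 38.00 ≈ 1.233; 2 = 50.97 / 34.60 ≈ 1.473; 3 = 27.44 / 21.26 ≈ 1.291.
|Δ from 1.333|: 1 0.100; 2 0.140; 3 0.042.

3, 1, 2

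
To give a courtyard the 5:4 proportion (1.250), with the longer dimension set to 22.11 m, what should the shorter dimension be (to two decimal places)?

17.69 m

5:4 = 1.25000.
Shorter side = 22.11 ÷ 1.25000 ≈ 17.6880 → 17.69 m.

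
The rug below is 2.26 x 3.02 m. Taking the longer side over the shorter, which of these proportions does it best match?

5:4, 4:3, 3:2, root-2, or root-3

4:3

Ratio = 3.02 / 2.26 ≈ 1.336.
Distances: 5:4 1.250 (Δ 0.086); 4:3 1.333 (Δ 0.003); 3:2 1.500 (Δ 0.164); root-2 1.414 (Δ 0.078); root-3 1.732 (Δ 0.396).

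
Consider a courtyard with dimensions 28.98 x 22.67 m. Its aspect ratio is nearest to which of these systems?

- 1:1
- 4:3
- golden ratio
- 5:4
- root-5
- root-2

Ratio = 28.98 / 22.67 ≈ 1.278.
Distances: 1:1 1.000 (Δ 0.278); 4:3 1.333 (Δ 0.055); golden ratio 1.618 (Δ 0.340); 5:4 1.250 (Δ 0.028); root-5 2.236 (Δ 0.958); root-2 1.414 (Δ 0.136).

5:4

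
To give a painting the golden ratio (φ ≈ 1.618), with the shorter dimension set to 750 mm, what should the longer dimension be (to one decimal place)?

golden ratio ≈ 1.61803.
Longer side = 750 × 1.61803 ≈ 1213.523 → 1213.5 mm.

1213.5 mm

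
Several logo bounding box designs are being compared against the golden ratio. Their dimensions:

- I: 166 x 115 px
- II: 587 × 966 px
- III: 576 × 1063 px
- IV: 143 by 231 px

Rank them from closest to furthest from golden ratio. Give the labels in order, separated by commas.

I: 166/115 ≈ 1.443 → |1.443 − 1.618| = 0.175
II: 966/587 ≈ 1.646 → |1.646 − 1.618| = 0.028
III: 1063/576 ≈ 1.845 → |1.845 − 1.618| = 0.227
IV: 231/143 ≈ 1.615 → |1.615 − 1.618| = 0.003

IV, II, I, III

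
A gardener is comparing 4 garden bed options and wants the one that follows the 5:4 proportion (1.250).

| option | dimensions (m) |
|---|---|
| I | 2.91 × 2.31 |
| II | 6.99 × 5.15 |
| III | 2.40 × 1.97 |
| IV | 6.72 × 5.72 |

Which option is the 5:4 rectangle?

I

Target 5:4 ≈ 1.250.
I: 1.260 (Δ0.010)  II: 1.357 (Δ0.107)  III: 1.218 (Δ0.032)  IV: 1.175 (Δ0.075)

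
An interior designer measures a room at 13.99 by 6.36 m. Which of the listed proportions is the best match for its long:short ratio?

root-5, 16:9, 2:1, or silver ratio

root-5

13.99/6.36 ≈ 2.200. Nearest candidates are root-5 (2.236, off by 0.036) and 2:1 (2.000, off by 0.200).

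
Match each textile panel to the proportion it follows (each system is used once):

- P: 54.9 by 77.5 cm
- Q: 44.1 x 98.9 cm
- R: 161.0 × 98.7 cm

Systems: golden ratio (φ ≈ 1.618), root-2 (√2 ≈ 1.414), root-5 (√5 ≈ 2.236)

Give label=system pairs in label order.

P=root-2, Q=root-5, R=golden ratio

P = 77.5/54.9 ≈ 1.412 → root-2 (1.414)
Q = 98.9/44.1 ≈ 2.243 → root-5 (2.236)
R = 161.0/98.7 ≈ 1.631 → golden ratio (1.618)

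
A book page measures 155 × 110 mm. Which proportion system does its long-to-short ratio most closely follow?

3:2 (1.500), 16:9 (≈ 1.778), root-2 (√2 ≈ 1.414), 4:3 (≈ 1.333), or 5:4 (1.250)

155/110 ≈ 1.409. Nearest candidates are root-2 (1.414, off by 0.005) and 4:3 (1.333, off by 0.076).

root-2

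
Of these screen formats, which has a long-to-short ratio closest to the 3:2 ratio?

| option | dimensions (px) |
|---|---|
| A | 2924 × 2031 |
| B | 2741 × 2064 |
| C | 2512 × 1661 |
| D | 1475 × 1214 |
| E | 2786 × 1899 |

Ratios (long/short): A ≈ 1.440; B ≈ 1.328; C ≈ 1.512; D ≈ 1.215; E ≈ 1.467.
3:2 ≈ 1.500; option C is nearest (Δ 0.012).

C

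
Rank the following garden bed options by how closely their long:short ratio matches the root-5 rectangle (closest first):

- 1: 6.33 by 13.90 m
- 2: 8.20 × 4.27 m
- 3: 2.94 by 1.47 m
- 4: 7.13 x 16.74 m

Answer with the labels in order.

Ratios: 1 = 13.90 / 6.33 ≈ 2.196; 2 = 8.20 / 4.27 ≈ 1.920; 3 = 2.94 / 1.47 ≈ 2.000; 4 = 16.74 / 7.13 ≈ 2.348.
|Δ from 2.236|: 1 0.040; 2 0.316; 3 0.236; 4 0.112.

1, 4, 3, 2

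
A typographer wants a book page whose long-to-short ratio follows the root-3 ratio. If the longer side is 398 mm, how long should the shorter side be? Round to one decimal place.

root-3 ≈ 1.73205.
Shorter side = 398 ÷ 1.73205 ≈ 229.786 → 229.8 mm.

229.8 mm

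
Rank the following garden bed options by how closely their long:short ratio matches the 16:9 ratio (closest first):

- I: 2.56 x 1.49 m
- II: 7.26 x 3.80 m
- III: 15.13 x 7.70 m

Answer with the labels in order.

I: 2.56/1.49 ≈ 1.718 → |1.718 − 1.778| = 0.060
II: 7.26/3.80 ≈ 1.911 → |1.911 − 1.778| = 0.133
III: 15.13/7.70 ≈ 1.965 → |1.965 − 1.778| = 0.187

I, II, III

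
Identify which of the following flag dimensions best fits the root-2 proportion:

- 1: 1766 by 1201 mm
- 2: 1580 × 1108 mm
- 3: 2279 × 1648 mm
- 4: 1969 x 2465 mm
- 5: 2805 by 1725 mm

Ratios (long/short): 1 ≈ 1.470; 2 ≈ 1.426; 3 ≈ 1.383; 4 ≈ 1.252; 5 ≈ 1.626.
root-2 ≈ 1.414; option 2 is nearest (Δ 0.012).

2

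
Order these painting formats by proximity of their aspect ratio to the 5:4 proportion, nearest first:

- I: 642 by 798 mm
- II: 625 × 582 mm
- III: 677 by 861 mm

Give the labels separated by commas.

I: 798/642 ≈ 1.243 → |1.243 − 1.250| = 0.007
II: 625/582 ≈ 1.074 → |1.074 − 1.250| = 0.176
III: 861/677 ≈ 1.272 → |1.272 − 1.250| = 0.022

I, III, II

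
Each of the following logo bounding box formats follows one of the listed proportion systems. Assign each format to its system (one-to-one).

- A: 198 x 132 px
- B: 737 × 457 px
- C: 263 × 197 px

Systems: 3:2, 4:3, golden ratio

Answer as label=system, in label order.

A=3:2, B=golden ratio, C=4:3

A = 198/132 ≈ 1.500 → 3:2 (1.500)
B = 737/457 ≈ 1.613 → golden ratio (1.618)
C = 263/197 ≈ 1.335 → 4:3 (1.333)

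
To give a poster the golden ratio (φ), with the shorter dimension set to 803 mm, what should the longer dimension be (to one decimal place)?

golden ratio ≈ 1.61803.
Longer side = 803 × 1.61803 ≈ 1299.278 → 1299.3 mm.

1299.3 mm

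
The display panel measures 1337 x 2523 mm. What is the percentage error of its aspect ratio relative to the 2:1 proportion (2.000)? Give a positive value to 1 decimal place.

Ratio = 2523 / 1337 ≈ 1.8871.
Ideal 2:1 = 2.0000. |1.8871 − 2.0000| / 2.0000 ≈ 5.64% → 5.6%.

5.6%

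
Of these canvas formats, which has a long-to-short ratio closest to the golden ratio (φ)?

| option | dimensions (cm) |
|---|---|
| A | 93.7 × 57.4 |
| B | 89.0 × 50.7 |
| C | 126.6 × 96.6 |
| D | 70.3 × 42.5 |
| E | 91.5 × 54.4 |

Target golden ratio ≈ 1.618.
A: 1.632 (Δ0.014)  B: 1.755 (Δ0.137)  C: 1.311 (Δ0.307)  D: 1.654 (Δ0.036)  E: 1.682 (Δ0.064)

A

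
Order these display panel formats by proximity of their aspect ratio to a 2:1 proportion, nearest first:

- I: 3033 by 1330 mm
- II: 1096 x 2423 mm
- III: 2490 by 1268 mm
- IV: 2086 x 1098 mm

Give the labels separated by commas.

III, IV, II, I

Ratios: I = 3033 / 1330 ≈ 2.280; II = 2423 / 1096 ≈ 2.211; III = 2490 / 1268 ≈ 1.964; IV = 2086 / 1098 ≈ 1.900.
|Δ from 2.000|: I 0.280; II 0.211; III 0.036; IV 0.100.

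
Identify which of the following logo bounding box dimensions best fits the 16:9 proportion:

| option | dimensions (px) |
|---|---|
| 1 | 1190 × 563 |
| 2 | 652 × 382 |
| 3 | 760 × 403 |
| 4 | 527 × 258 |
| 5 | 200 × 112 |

5

Target 16:9 ≈ 1.778.
1: 2.114 (Δ0.336)  2: 1.707 (Δ0.071)  3: 1.886 (Δ0.108)  4: 2.043 (Δ0.265)  5: 1.786 (Δ0.008)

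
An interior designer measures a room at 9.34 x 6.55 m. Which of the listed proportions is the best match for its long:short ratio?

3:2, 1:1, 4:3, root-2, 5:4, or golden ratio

root-2

Ratio = 9.34 / 6.55 ≈ 1.426.
Distances: 3:2 1.500 (Δ 0.074); 1:1 1.000 (Δ 0.426); 4:3 1.333 (Δ 0.093); root-2 1.414 (Δ 0.012); 5:4 1.250 (Δ 0.176); golden ratio 1.618 (Δ 0.192).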